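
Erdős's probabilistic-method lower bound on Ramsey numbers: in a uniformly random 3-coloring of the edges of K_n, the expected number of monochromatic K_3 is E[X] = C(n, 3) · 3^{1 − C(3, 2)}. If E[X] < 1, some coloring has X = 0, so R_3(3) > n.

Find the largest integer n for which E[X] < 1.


We need C(n, 3) · 3^{1 − 3} < 1, i.e. C(n, 3) < 3^{3 − 1} = 9.
Check values of n near the boundary:
  n = 3: C(3, 3) = 1; 1 < 9? YES
  n = 4: C(4, 3) = 4; 4 < 9? YES
  n = 5: C(5, 3) = 10; 10 < 9? NO
  n = 6: C(6, 3) = 20; 20 < 9? NO
The largest n with C(n, 3) < 9 is n = 4 (where E[X] = 4/9 ≈ 0.444). Hence R_3(3) > 4, i.e. R_3(3) ≥ 5.

Largest n = 4; hence R_3(3) > 4.


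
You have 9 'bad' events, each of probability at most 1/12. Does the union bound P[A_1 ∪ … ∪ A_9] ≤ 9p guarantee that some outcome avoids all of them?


Union bound: P[∪_{i=1}^{9} A_i] ≤ Σ_i P[A_i] ≤ 9·p = 9·(1/12) = 3/4.
Numerically: 3/4 ≈ 0.7500000.
Is 3/4 < 1? YES.
Since P[∪ A_i] ≤ 3/4 < 1, the complement has P[∩ A_i^c] ≥ 1 − 3/4 = 1/4 > 0, so some outcome avoids every A_i.

9·p = 3/4 ≈ 0.7500000; existence CERTIFIED by the union bound.


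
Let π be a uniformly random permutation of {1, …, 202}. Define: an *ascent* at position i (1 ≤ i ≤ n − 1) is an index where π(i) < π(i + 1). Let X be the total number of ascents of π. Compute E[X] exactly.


Write X = Σ X_I over i = 1, …, 201, with X_I the indicator of one ascent.
There are 201 indicators.
For each fixed i, the pair (π(i), π(i+1)) is a uniformly random ordered pair of distinct values from {1, …, 202}; by symmetry P[π(i) < π(i+1)] = 1/2.
By linearity: E[X] = 201 · (1/2) = (202 − 1) · (1/2) = 201/2 ≈ 100.5000.

E[X] = 201/2 = 100.5000.


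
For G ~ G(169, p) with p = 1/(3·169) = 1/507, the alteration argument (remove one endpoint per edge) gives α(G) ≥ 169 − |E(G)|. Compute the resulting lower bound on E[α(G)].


E[|E(G)|] = C(169, 2)·p = 14196 · (1/507) = 28.
E[α(G)] ≥ n − E[|E(G)|] = 169 − 28 = 141.
Numerically: ≈ 141.000000.
(This is only a lower bound; the true E[α(G)] may be larger.)

E[α(G)] ≥ 141 ≈ 141.000000.


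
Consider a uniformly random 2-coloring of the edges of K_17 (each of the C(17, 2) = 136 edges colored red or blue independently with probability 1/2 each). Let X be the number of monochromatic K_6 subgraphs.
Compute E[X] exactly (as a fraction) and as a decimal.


Let X = Σ_S X_S over the C(17, 6) = 12376 subsets S of size 6, where X_S = 1 if the K_6 on S is monochromatic.
For a fixed S, the K_6 on S has C(6, 2) = 15 edges. P[all 15 edges red] = (1/2)^15, and likewise for blue, so P[monochromatic] = 2·(1/2)^15 = 2^{1 − 15} = 1/16384.
By linearity of expectation: E[X] = C(17, 6) · 2^{1 − 15} = 12376 · 1/16384 = 1547/2048.
Numerically: E[X] ≈ 0.755371.

E[X] = C(17,6)·2^(1−C(6,2)) = 1547/2048 ≈ 0.755371.


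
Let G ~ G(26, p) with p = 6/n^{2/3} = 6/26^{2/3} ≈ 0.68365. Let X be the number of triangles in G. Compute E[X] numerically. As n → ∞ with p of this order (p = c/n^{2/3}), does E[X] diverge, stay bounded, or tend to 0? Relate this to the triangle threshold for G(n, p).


Number of potential triangles: C(26, 3) = 2600.
Each occurs with probability p³ ≈ (0.68365)³ ≈ 3.1952663e-01.
By linearity: E[X] = C(26, 3)·p³ ≈ 2600 · 3.1952663e-01 ≈ 830.76923.
Since α = 2/3 < 1, p = c/n^{2/3} ≫ 1/n is above the triangle threshold p ~ 1/n. Asymptotically E[X] ~ (c³/6)·n^{3(1−α)} = (6³/6)·n^{1} → ∞; triangles are abundant w.h.p.

E[X] ≈ 830.76923; in regime p = Θ(1/n^{2/3}) E[X] diverges (above the triangle threshold p ~ 1/n).


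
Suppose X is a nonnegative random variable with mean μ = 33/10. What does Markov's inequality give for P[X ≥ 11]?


μ = E[X] = 33/10, a = 11.
Markov: P[X ≥ 11] ≤ μ/a = (33/10)/11 = 3/10.
Numerically: ≈ 0.30000.
(Since a = 11 > μ = 3.30000, the bound 3/10 is < 1 and informative.)

P[X ≥ 11] ≤ 3/10 ≈ 0.30000.


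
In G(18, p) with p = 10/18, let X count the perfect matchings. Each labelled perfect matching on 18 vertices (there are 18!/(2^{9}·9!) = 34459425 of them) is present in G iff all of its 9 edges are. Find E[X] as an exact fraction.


K_18 has 18!/(2^{9}·9!) = 34459425 labelled perfect matchings.
For each such perfect matching H, let X_H = 1 if all 9 edges of H are present in G. Then P[X_H = 1] = p^{9} = (5/9)^{9} = 1953125/387420489.
By linearity: E[X] = Σ_H E[X_H] = 34459425 · p^{9} = 34459425 · 1953125/387420489 = 830908203125/4782969.
Numerically: E[X] ≈ 1.737e+05.

E[X] = 34459425 · (5/9)^{9} = 830908203125/4782969 ≈ 1.737e+05.


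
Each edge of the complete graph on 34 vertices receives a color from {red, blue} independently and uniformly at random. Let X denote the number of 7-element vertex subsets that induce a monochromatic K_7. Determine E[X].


Let X = Σ_S X_S over the C(34, 7) = 5379616 subsets S of size 7, where X_S = 1 if the K_7 on S is monochromatic.
For a fixed S, the K_7 on S has C(7, 2) = 21 edges. P[all 21 edges red] = (1/2)^21, and likewise for blue, so P[monochromatic] = 2·(1/2)^21 = 2^{1 − 21} = 1/1048576.
Summing: E[X] = C(34, 7) · 2^{1 − 21} = 5379616 · 1/1048576 = 168113/32768.
Numerically: E[X] ≈ 5.13040.

E[X] = C(34,7)·2^(1−C(7,2)) = 168113/32768 ≈ 5.13040.


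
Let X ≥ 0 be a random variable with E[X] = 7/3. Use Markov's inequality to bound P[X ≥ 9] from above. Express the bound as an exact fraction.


μ = E[X] = 7/3, a = 9.
Markov: P[X ≥ 9] ≤ μ/a = (7/3)/9 = 7/27.
Numerically: ≈ 0.2593.
(Since a = 9 > μ = 2.3333, the bound 7/27 is < 1 and informative.)

P[X ≥ 9] ≤ 7/27 ≈ 0.2593.


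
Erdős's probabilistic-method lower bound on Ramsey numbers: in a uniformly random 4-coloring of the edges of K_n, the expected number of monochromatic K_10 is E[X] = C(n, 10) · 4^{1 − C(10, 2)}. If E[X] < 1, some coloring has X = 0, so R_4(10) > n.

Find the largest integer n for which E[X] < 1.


We need C(n, 10) · 4^{1 − 45} < 1, i.e. C(n, 10) < 4^{45 − 1} = 309485009821345068724781056.
Check values of n near the boundary:
  n = 2022: C(2022, 10) = 307870445231474093395937796; 307870445231474093395937796 < 309485009821345068724781056? YES
  n = 2023: C(2023, 10) = 309399856285778485315440716; 309399856285778485315440716 < 309485009821345068724781056? YES
  n = 2024: C(2024, 10) = 310936101848269937576192656; 310936101848269937576192656 < 309485009821345068724781056? NO
The largest n with C(n, 10) < 309485009821345068724781056 is n = 2023 (where E[X] = 77349964071444621328860179/77371252455336267181195264 ≈ 0.99972). Hence R_4(10) > 2023, i.e. R_4(10) ≥ 2024.

Largest n = 2023; hence R_4(10) > 2023.


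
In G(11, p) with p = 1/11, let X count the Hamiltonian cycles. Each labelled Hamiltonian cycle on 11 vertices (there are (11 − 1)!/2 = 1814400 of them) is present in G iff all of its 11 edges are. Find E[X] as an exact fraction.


K_11 has (11 − 1)!/2 = 1814400 labelled Hamiltonian cycles.
For each such Hamiltonian cycle H, let X_H = 1 if all 11 edges of H are present in G. Then P[X_H = 1] = p^{11} = (1/11)^{11} = 1/285311670611.
Summing the indicators: E[X] = Σ_H E[X_H] = 1814400 · p^{11} = 1814400 · 1/285311670611 = 1814400/285311670611.
Numerically: E[X] ≈ 6.359e-06.

E[X] = 1814400 · (1/11)^{11} = 1814400/285311670611 ≈ 6.359e-06.


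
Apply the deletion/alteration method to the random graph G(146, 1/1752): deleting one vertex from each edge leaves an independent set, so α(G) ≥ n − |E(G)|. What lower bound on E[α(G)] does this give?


E[|E(G)|] = C(146, 2)·p = 10585 · (1/1752) = 145/24.
E[α(G)] ≥ n − E[|E(G)|] = 146 − 145/24 = 3359/24.
Numerically: ≈ 139.95833.
(This is only a lower bound; the true E[α(G)] may be larger.)

E[α(G)] ≥ 3359/24 ≈ 139.95833.


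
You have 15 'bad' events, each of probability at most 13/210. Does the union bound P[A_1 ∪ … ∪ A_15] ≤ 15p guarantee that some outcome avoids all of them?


Union bound: P[∪_{i=1}^{15} A_i] ≤ Σ_i P[A_i] ≤ 15·p = 15·(13/210) = 13/14.
Numerically: 13/14 ≈ 0.9286.
Is 13/14 < 1? YES.
Since P[∪ A_i] ≤ 13/14 < 1, the complement has P[∩ A_i^c] ≥ 1 − 13/14 = 1/14 > 0, so some outcome avoids every A_i.

15·p = 13/14 ≈ 0.9286; existence CERTIFIED by the union bound.


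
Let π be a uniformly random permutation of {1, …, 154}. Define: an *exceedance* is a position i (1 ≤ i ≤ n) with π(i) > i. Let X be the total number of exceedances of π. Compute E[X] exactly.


Write X = Σ_{i=1}^{154} X_i, where X_i = 1_{π(i) > i}.
For each fixed i, π(i) is uniform over {1, …, 154} (marginal of a uniform permutation), so P[π(i) > i] = (n − i)/n. Summing: Σ_{i=1}^{154} (n − i)/n = (0 + 1 + … + 153)/154 = 154(154 − 1)/(2·154) = (154 − 1)/2.
Hence E[X] = Σ_{i=1}^{154} (154 − i)/154 = 153/2 ≈ 76.5000.

E[X] = 153/2 = 76.5000.


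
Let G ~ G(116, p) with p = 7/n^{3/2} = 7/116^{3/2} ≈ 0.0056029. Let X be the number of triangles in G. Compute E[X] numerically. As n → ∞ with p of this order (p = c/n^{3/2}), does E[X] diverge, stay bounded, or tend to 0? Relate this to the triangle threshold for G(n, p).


Number of potential triangles: C(116, 3) = 253460.
Each occurs with probability p³ ≈ (0.0056029)³ ≈ 1.7588677e-07.
By linearity: E[X] = C(116, 3)·p³ ≈ 253460 · 1.7588677e-07 ≈ 0.04458.
Since α = 3/2 > 1, p = c/n^{3/2} = o(1/n) is below the triangle threshold p ~ 1/n. Asymptotically E[X] ~ (c³/6)·n^{3(1−α)} = (7³/6)·n^{-1.5} → 0, so by Markov's inequality G has no triangles w.h.p.

E[X] ≈ 0.04458; in regime p = Θ(1/n^{3/2}) E[X] tends to 0 (below the triangle threshold p ~ 1/n).


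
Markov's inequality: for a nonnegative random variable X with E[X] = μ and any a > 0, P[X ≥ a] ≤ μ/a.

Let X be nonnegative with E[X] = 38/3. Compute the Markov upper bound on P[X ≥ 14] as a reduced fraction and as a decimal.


μ = E[X] = 38/3, a = 14.
Markov: P[X ≥ 14] ≤ μ/a = (38/3)/14 = 19/21.
Numerically: ≈ 0.9048.
(Since a = 14 > μ = 12.6667, the bound 19/21 is < 1 and informative.)

P[X ≥ 14] ≤ 19/21 ≈ 0.9048.


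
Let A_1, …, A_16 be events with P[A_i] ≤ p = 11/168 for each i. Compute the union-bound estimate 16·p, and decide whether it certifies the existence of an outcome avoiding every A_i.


Union bound: P[∪_{i=1}^{16} A_i] ≤ Σ_i P[A_i] ≤ 16·p = 16·(11/168) = 22/21.
Numerically: 22/21 ≈ 1.0476.
Is 22/21 < 1? NO.
Since the bound 22/21 is ≥ 1, the union bound is uninformative here; it does NOT by itself certify existence.

16·p = 22/21 ≈ 1.0476; existence NOT certified by the union bound.


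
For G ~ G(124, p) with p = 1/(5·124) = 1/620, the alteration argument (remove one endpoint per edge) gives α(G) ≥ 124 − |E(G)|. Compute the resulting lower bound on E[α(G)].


E[|E(G)|] = C(124, 2)·p = 7626 · (1/620) = 123/10.
E[α(G)] ≥ n − E[|E(G)|] = 124 − 123/10 = 1117/10.
Numerically: ≈ 111.70000.
(This is only a lower bound; the true E[α(G)] may be larger.)

E[α(G)] ≥ 1117/10 ≈ 111.70000.


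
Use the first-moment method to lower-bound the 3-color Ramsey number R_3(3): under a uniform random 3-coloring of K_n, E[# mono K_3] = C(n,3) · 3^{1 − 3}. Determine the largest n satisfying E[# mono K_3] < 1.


We need C(n, 3) · 3^{1 − 3} < 1, i.e. C(n, 3) < 3^{3 − 1} = 9.
Check values of n near the boundary:
  n = 3: C(3, 3) = 1; 1 < 9? YES
  n = 4: C(4, 3) = 4; 4 < 9? YES
  n = 5: C(5, 3) = 10; 10 < 9? NO
  n = 6: C(6, 3) = 20; 20 < 9? NO
  n = 7: C(7, 3) = 35; 35 < 9? NO
The largest n with C(n, 3) < 9 is n = 4 (where E[X] = 4/9 ≈ 0.4444444). Hence R_3(3) > 4, i.e. R_3(3) ≥ 5.

Largest n = 4; hence R_3(3) > 4.


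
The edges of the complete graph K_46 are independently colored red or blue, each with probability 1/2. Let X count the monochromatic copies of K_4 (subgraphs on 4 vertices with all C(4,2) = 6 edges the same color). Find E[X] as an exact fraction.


Let X = Σ_S X_S over the C(46, 4) = 163185 subsets S of size 4, where X_S = 1 if the K_4 on S is monochromatic.
For a fixed S, the K_4 on S has C(4, 2) = 6 edges. P[all 6 edges red] = (1/2)^6, and likewise for blue, so P[monochromatic] = 2·(1/2)^6 = 2^{1 − 6} = 1/32.
By linearity of expectation: E[X] = C(46, 4) · 2^{1 − 6} = 163185 · 1/32 = 163185/32.
Numerically: E[X] ≈ 5099.531.

E[X] = C(46,4)·2^(1−C(4,2)) = 163185/32 ≈ 5099.531.


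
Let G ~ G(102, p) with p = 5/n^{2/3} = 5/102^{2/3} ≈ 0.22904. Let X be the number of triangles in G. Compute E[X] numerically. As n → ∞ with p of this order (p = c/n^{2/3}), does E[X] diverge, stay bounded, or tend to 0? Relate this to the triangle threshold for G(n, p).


Number of potential triangles: C(102, 3) = 171700.
Each occurs with probability p³ ≈ (0.22904)³ ≈ 1.2014610e-02.
By linearity: E[X] = C(102, 3)·p³ ≈ 171700 · 1.2014610e-02 ≈ 2062.90850.
Since α = 2/3 < 1, p = c/n^{2/3} ≫ 1/n is above the triangle threshold p ~ 1/n. Asymptotically E[X] ~ (c³/6)·n^{3(1−α)} = (5³/6)·n^{1} → ∞; triangles are abundant w.h.p.

E[X] ≈ 2062.90850; in regime p = Θ(1/n^{2/3}) E[X] diverges (above the triangle threshold p ~ 1/n).


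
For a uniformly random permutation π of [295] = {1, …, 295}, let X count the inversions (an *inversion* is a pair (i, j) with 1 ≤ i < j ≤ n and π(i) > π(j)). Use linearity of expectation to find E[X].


Write X = Σ X_I over the C(295, 2) = 43365 pairs i < j, with X_I the indicator of one inversion.
There are 43365 indicators.
For each fixed pair i < j, the values π(i) and π(j) are two distinct elements of {1, …, 295} in uniformly random order; by symmetry P[π(i) > π(j)] = 1/2.
By linearity: E[X] = 43365 · (1/2) = C(295, 2) · (1/2) = 43365/2 = 43365/2 ≈ 21682.500.

E[X] = 43365/2 = 21682.500.


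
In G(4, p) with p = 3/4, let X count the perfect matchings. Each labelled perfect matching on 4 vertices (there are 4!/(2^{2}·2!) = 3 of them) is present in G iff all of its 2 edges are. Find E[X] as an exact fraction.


K_4 has 4!/(2^{2}·2!) = 3 labelled perfect matchings.
For each such perfect matching H, let X_H = 1 if all 2 edges of H are present in G. Then P[X_H = 1] = p^{2} = (3/4)^{2} = 9/16.
Summing the indicators: E[X] = Σ_H E[X_H] = 3 · p^{2} = 3 · 9/16 = 27/16.
Numerically: E[X] ≈ 1.6875.

E[X] = 3 · (3/4)^{2} = 27/16 ≈ 1.6875.


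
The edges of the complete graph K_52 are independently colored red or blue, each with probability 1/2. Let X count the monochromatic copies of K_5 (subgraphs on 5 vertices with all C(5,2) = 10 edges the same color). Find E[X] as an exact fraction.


Let X = Σ_S X_S over the C(52, 5) = 2598960 subsets S of size 5, where X_S = 1 if the K_5 on S is monochromatic.
For a fixed S, the K_5 on S has C(5, 2) = 10 edges. P[all 10 edges red] = (1/2)^10, and likewise for blue, so P[monochromatic] = 2·(1/2)^10 = 2^{1 − 10} = 1/512.
By linearity: E[X] = C(52, 5) · 2^{1 − 10} = 2598960 · 1/512 = 162435/32.
Numerically: E[X] ≈ 5076.093750.

E[X] = C(52,5)·2^(1−C(5,2)) = 162435/32 ≈ 5076.093750.


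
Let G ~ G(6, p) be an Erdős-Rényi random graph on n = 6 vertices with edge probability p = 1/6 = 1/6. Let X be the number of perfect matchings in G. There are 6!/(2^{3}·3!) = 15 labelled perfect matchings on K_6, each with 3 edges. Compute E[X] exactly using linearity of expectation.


K_6 has 6!/(2^{3}·3!) = 15 labelled perfect matchings.
For each such perfect matching H, let X_H = 1 if all 3 edges of H are present in G. Then P[X_H = 1] = p^{3} = (1/6)^{3} = 1/216.
Summing the indicators: E[X] = Σ_H E[X_H] = 15 · p^{3} = 15 · 1/216 = 5/72.
Numerically: E[X] ≈ 0.0694444.

E[X] = 15 · (1/6)^{3} = 5/72 ≈ 0.0694444.


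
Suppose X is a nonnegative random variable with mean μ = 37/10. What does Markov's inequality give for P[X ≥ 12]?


μ = E[X] = 37/10, a = 12.
Markov: P[X ≥ 12] ≤ μ/a = (37/10)/12 = 37/120.
Numerically: ≈ 0.308333.
(Since a = 12 > μ = 3.700000, the bound 37/120 is < 1 and informative.)

P[X ≥ 12] ≤ 37/120 ≈ 0.308333.


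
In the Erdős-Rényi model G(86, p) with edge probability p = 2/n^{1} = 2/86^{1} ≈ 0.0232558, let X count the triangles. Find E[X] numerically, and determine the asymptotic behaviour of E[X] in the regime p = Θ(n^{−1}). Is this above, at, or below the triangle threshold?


Number of potential triangles: C(86, 3) = 102340.
Each occurs with probability p³ ≈ (0.0232558)³ ≈ 1.25775089e-05.
By linearity: E[X] = C(86, 3)·p³ ≈ 102340 · 1.25775089e-05 ≈ 1.287182.
Here α = 1, so p = 2/n is exactly at the triangle threshold p ~ 1/n. Asymptotically E[X] → c³/6 = 2³/6 = 4/3 ≈ 1.333333, a bounded constant. In this regime the triangle count is asymptotically Poisson(c³/6).

E[X] ≈ 1.287182; in regime p = Θ(1/n^{1}) E[X] stays bounded (at the triangle threshold p ~ 1/n).


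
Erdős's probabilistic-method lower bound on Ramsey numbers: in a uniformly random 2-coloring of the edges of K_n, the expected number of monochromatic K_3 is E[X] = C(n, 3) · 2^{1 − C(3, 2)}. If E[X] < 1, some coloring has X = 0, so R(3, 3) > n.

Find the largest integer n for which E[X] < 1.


We need C(n, 3) · 2^{1 − 3} < 1, i.e. C(n, 3) < 2^{3 − 1} = 4.
Check values of n near the boundary:
  n = 3: C(3, 3) = 1; 1 < 4? YES
  n = 4: C(4, 3) = 4; 4 < 4? NO
The largest n with C(n, 3) < 4 is n = 3 (where E[X] = 1/4 ≈ 0.2500000). Hence R(3, 3) > 3, i.e. R(3, 3) ≥ 4.

Largest n = 3; hence R(3, 3) > 3.


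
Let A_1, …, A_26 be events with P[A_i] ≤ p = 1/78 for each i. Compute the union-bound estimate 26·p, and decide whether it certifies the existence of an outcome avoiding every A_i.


Union bound: P[∪_{i=1}^{26} A_i] ≤ Σ_i P[A_i] ≤ 26·p = 26·(1/78) = 1/3.
Numerically: 1/3 ≈ 0.333333.
Is 1/3 < 1? YES.
Since P[∪ A_i] ≤ 1/3 < 1, the complement has P[∩ A_i^c] ≥ 1 − 1/3 = 2/3 > 0, so some outcome avoids every A_i.

26·p = 1/3 ≈ 0.333333; existence CERTIFIED by the union bound.


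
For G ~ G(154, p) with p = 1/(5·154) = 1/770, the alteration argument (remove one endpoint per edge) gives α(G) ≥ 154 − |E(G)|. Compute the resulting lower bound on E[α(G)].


E[|E(G)|] = C(154, 2)·p = 11781 · (1/770) = 153/10.
E[α(G)] ≥ n − E[|E(G)|] = 154 − 153/10 = 1387/10.
Numerically: ≈ 138.7000.
(This is only a lower bound; the true E[α(G)] may be larger.)

E[α(G)] ≥ 1387/10 ≈ 138.7000.


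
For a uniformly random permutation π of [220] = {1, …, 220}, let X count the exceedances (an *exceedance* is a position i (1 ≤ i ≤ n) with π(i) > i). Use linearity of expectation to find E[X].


Write X = Σ_{i=1}^{220} X_i, where X_i = 1_{π(i) > i}.
For each fixed i, π(i) is uniform over {1, …, 220} (marginal of a uniform permutation), so P[π(i) > i] = (n − i)/n. Summing: Σ_{i=1}^{220} (n − i)/n = (0 + 1 + … + 219)/220 = 220(220 − 1)/(2·220) = (220 − 1)/2.
Hence E[X] = Σ_{i=1}^{220} (220 − i)/220 = 219/2 ≈ 109.5000.

E[X] = 219/2 = 109.5000.


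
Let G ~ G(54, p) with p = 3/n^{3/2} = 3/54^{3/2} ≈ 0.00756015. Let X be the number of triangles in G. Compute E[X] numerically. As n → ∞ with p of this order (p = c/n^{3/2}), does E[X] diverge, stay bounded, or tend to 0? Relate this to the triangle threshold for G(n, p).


Number of potential triangles: C(54, 3) = 24804.
Each occurs with probability p³ ≈ (0.00756015)³ ≈ 4.32107540e-07.
By linearity: E[X] = C(54, 3)·p³ ≈ 24804 · 4.32107540e-07 ≈ 0.010718.
Since α = 3/2 > 1, p = c/n^{3/2} = o(1/n) is below the triangle threshold p ~ 1/n. Asymptotically E[X] ~ (c³/6)·n^{3(1−α)} = (3³/6)·n^{-1.5} → 0, so by Markov's inequality G has no triangles w.h.p.

E[X] ≈ 0.010718; in regime p = Θ(1/n^{3/2}) E[X] tends to 0 (below the triangle threshold p ~ 1/n).


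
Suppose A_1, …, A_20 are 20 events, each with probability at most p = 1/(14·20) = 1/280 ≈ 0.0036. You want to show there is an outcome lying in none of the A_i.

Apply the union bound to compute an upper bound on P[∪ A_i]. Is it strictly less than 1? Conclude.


Union bound: P[∪_{i=1}^{20} A_i] ≤ Σ_i P[A_i] ≤ 20·p = 20·(1/280) = 1/14.
Numerically: 1/14 ≈ 0.0714.
Is 1/14 < 1? YES.
Since P[∪ A_i] ≤ 1/14 < 1, the complement has P[∩ A_i^c] ≥ 1 − 1/14 = 13/14 > 0, so some outcome avoids every A_i.

20·p = 1/14 ≈ 0.0714; existence CERTIFIED by the union bound.


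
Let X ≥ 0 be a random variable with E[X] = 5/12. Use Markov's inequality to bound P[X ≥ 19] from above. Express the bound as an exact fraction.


μ = E[X] = 5/12, a = 19.
Markov: P[X ≥ 19] ≤ μ/a = (5/12)/19 = 5/228.
Numerically: ≈ 0.022.
(Since a = 19 > μ = 0.417, the bound 5/228 is < 1 and informative.)

P[X ≥ 19] ≤ 5/228 ≈ 0.022.


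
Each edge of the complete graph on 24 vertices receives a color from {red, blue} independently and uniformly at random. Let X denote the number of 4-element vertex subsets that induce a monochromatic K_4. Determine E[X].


Let X = Σ_S X_S over the C(24, 4) = 10626 subsets S of size 4, where X_S = 1 if the K_4 on S is monochromatic.
For a fixed S, the K_4 on S has C(4, 2) = 6 edges. P[all 6 edges red] = (1/2)^6, and likewise for blue, so P[monochromatic] = 2·(1/2)^6 = 2^{1 − 6} = 1/32.
Summing: E[X] = C(24, 4) · 2^{1 − 6} = 10626 · 1/32 = 5313/16.
Numerically: E[X] ≈ 332.062.

E[X] = C(24,4)·2^(1−C(4,2)) = 5313/16 ≈ 332.062.


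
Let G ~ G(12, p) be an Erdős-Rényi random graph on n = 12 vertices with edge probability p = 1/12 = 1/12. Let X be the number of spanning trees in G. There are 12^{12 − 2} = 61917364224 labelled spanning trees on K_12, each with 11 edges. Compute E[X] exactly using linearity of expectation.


K_12 has 12^{12 − 2} = 61917364224 labelled spanning trees.
For each such spanning tree H, let X_H = 1 if all 11 edges of H are present in G. Then P[X_H = 1] = p^{11} = (1/12)^{11} = 1/743008370688.
Summing the indicators: E[X] = Σ_H E[X_H] = 61917364224 · p^{11} = 61917364224 · 1/743008370688 = 1/12.
Numerically: E[X] ≈ 0.0833333.

E[X] = 61917364224 · (1/12)^{11} = 1/12 ≈ 0.0833333.


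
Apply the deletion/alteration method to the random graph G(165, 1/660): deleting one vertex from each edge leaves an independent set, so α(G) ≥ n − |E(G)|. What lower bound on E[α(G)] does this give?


E[|E(G)|] = C(165, 2)·p = 13530 · (1/660) = 41/2.
E[α(G)] ≥ n − E[|E(G)|] = 165 − 41/2 = 289/2.
Numerically: ≈ 144.500.
(This is only a lower bound; the true E[α(G)] may be larger.)

E[α(G)] ≥ 289/2 ≈ 144.500.


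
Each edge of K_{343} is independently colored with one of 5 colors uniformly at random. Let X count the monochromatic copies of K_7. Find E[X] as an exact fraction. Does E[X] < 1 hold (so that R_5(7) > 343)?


E[X] = C(343, 7) · 5^{1 − 21} = 104200375748469 · 5^{−20} = 104200375748469/95367431640625.
As a reduced fraction: E[X] = 104200375748469/95367431640625 ≈ 1.0926201.
Is E[X] < 1? NO.
Since E[X] ≥ 1, the first-moment bound is inconclusive at n = 343; it does NOT by itself certify R_5(7) > 343.

E[X] = 104200375748469/95367431640625 ≈ 1.0926201; E[X] ≥ 1; first-moment method inconclusive here.


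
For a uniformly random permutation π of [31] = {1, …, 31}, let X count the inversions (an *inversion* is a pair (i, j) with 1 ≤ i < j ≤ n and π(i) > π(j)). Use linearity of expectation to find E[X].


Write X = Σ X_I over the C(31, 2) = 465 pairs i < j, with X_I the indicator of one inversion.
There are 465 indicators.
For each fixed pair i < j, the values π(i) and π(j) are two distinct elements of {1, …, 31} in uniformly random order; by symmetry P[π(i) > π(j)] = 1/2.
By linearity: E[X] = 465 · (1/2) = C(31, 2) · (1/2) = 465/2 = 465/2 ≈ 232.50000.

E[X] = 465/2 = 232.50000.


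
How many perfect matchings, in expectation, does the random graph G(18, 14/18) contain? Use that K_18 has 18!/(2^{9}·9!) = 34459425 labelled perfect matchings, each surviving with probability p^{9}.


K_18 has 18!/(2^{9}·9!) = 34459425 labelled perfect matchings.
For each such perfect matching H, let X_H = 1 if all 9 edges of H are present in G. Then P[X_H = 1] = p^{9} = (7/9)^{9} = 40353607/387420489.
Summing the indicators: E[X] = Σ_H E[X_H] = 34459425 · p^{9} = 34459425 · 40353607/387420489 = 17167433257975/4782969.
Numerically: E[X] ≈ 3.58928e+06.

E[X] = 34459425 · (7/9)^{9} = 17167433257975/4782969 ≈ 3.58928e+06.


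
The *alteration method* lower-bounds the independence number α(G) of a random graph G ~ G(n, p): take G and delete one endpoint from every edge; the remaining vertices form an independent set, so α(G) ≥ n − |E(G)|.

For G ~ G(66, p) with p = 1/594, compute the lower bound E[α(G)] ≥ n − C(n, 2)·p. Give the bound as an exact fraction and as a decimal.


E[|E(G)|] = C(66, 2)·p = 2145 · (1/594) = 65/18.
E[α(G)] ≥ n − E[|E(G)|] = 66 − 65/18 = 1123/18.
Numerically: ≈ 62.389.
(This is only a lower bound; the true E[α(G)] may be larger.)

E[α(G)] ≥ 1123/18 ≈ 62.389.


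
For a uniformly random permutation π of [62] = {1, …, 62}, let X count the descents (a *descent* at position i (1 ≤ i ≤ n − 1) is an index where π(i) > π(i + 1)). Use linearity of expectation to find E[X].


Write X = Σ X_I over i = 1, …, 61, with X_I the indicator of one descent.
There are 61 indicators.
For each fixed i, the pair (π(i), π(i+1)) is a uniformly random ordered pair of distinct values from {1, …, 62}; by symmetry P[π(i) > π(i+1)] = 1/2.
By linearity: E[X] = 61 · (1/2) = (62 − 1) · (1/2) = 61/2 ≈ 30.500000.

E[X] = 61/2 = 30.500000.


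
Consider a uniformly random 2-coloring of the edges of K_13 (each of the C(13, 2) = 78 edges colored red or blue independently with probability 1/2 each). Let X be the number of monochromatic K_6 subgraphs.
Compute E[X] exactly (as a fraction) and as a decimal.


Let X = Σ_S X_S over the C(13, 6) = 1716 subsets S of size 6, where X_S = 1 if the K_6 on S is monochromatic.
For a fixed S, the K_6 on S has C(6, 2) = 15 edges. P[all 15 edges red] = (1/2)^15, and likewise for blue, so P[monochromatic] = 2·(1/2)^15 = 2^{1 − 15} = 1/16384.
By linearity: E[X] = C(13, 6) · 2^{1 − 15} = 1716 · 1/16384 = 429/4096.
Numerically: E[X] ≈ 0.10474.

E[X] = C(13,6)·2^(1−C(6,2)) = 429/4096 ≈ 0.10474.


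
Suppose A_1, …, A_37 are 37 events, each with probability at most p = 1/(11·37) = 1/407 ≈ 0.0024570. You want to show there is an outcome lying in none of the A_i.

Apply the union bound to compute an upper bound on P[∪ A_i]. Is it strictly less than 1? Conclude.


Union bound: P[∪_{i=1}^{37} A_i] ≤ Σ_i P[A_i] ≤ 37·p = 37·(1/407) = 1/11.
Numerically: 1/11 ≈ 0.0909091.
Is 1/11 < 1? YES.
Since P[∪ A_i] ≤ 1/11 < 1, the complement has P[∩ A_i^c] ≥ 1 − 1/11 = 10/11 > 0, so some outcome avoids every A_i.

37·p = 1/11 ≈ 0.0909091; existence CERTIFIED by the union bound.


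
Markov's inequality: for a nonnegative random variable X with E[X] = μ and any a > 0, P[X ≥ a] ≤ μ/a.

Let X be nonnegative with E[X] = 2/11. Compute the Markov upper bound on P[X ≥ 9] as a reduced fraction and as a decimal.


μ = E[X] = 2/11, a = 9.
Markov: P[X ≥ 9] ≤ μ/a = (2/11)/9 = 2/99.
Numerically: ≈ 0.02020.
(Since a = 9 > μ = 0.18182, the bound 2/99 is < 1 and informative.)

P[X ≥ 9] ≤ 2/99 ≈ 0.02020.


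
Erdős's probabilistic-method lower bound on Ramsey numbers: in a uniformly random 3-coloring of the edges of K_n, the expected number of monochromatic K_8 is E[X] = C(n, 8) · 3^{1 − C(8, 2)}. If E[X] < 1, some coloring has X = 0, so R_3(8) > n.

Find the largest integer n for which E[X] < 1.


We need C(n, 8) · 3^{1 − 28} < 1, i.e. C(n, 8) < 3^{28 − 1} = 7625597484987.
Check values of n near the boundary:
  n = 151: C(151, 8) = 5551321138650; 5551321138650 < 7625597484987? YES
  n = 152: C(152, 8) = 5859727868575; 5859727868575 < 7625597484987? YES
  n = 153: C(153, 8) = 6183023199255; 6183023199255 < 7625597484987? YES
  n = 154: C(154, 8) = 6521818990995; 6521818990995 < 7625597484987? YES
  n = 155: C(155, 8) = 6876747915675; 6876747915675 < 7625597484987? YES
  n = 156: C(156, 8) = 7248464019225; 7248464019225 < 7625597484987? YES
  n = 157: C(157, 8) = 7637643295425; 7637643295425 < 7625597484987? NO
  n = 158: C(158, 8) = 8044984271181; 8044984271181 < 7625597484987? NO
  n = 159: C(159, 8) = 8471208603429; 8471208603429 < 7625597484987? NO
The largest n with C(n, 8) < 7625597484987 is n = 156 (where E[X] = 805384891025/847288609443 ≈ 0.950544). Hence R_3(8) > 156, i.e. R_3(8) ≥ 157.

Largest n = 156; hence R_3(8) > 156.


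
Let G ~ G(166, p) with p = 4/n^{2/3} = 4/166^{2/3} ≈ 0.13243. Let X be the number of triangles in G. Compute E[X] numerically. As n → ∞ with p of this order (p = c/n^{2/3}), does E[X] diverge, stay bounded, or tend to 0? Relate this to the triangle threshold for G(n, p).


Number of potential triangles: C(166, 3) = 748660.
Each occurs with probability p³ ≈ (0.13243)³ ≈ 2.3225432e-03.
By linearity: E[X] = C(166, 3)·p³ ≈ 748660 · 2.3225432e-03 ≈ 1738.79518.
Since α = 2/3 < 1, p = c/n^{2/3} ≫ 1/n is above the triangle threshold p ~ 1/n. Asymptotically E[X] ~ (c³/6)·n^{3(1−α)} = (4³/6)·n^{1} → ∞; triangles are abundant w.h.p.

E[X] ≈ 1738.79518; in regime p = Θ(1/n^{2/3}) E[X] diverges (above the triangle threshold p ~ 1/n).


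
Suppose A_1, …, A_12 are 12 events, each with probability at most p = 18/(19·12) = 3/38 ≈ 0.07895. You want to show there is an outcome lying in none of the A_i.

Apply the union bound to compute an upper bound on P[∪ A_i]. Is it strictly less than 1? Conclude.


Union bound: P[∪_{i=1}^{12} A_i] ≤ Σ_i P[A_i] ≤ 12·p = 12·(3/38) = 18/19.
Numerically: 18/19 ≈ 0.94737.
Is 18/19 < 1? YES.
Since P[∪ A_i] ≤ 18/19 < 1, the complement has P[∩ A_i^c] ≥ 1 − 18/19 = 1/19 > 0, so some outcome avoids every A_i.

12·p = 18/19 ≈ 0.94737; existence CERTIFIED by the union bound.


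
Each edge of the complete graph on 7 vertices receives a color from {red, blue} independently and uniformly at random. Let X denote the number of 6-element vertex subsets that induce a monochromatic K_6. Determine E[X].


Let X = Σ_S X_S over the C(7, 6) = 7 subsets S of size 6, where X_S = 1 if the K_6 on S is monochromatic.
For a fixed S, the K_6 on S has C(6, 2) = 15 edges. P[all 15 edges red] = (1/2)^15, and likewise for blue, so P[monochromatic] = 2·(1/2)^15 = 2^{1 − 15} = 1/16384.
By linearity: E[X] = C(7, 6) · 2^{1 − 15} = 7 · 1/16384 = 7/16384.
Numerically: E[X] ≈ 0.0004.

E[X] = C(7,6)·2^(1−C(6,2)) = 7/16384 ≈ 0.0004.


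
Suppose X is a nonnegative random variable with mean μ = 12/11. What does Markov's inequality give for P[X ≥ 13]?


μ = E[X] = 12/11, a = 13.
Markov: P[X ≥ 13] ≤ μ/a = (12/11)/13 = 12/143.
Numerically: ≈ 0.08392.
(Since a = 13 > μ = 1.09091, the bound 12/143 is < 1 and informative.)

P[X ≥ 13] ≤ 12/143 ≈ 0.08392.


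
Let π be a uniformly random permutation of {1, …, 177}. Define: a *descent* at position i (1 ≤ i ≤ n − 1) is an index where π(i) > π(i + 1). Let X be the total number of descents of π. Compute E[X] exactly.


Write X = Σ X_I over i = 1, …, 176, with X_I the indicator of one descent.
There are 176 indicators.
For each fixed i, the pair (π(i), π(i+1)) is a uniformly random ordered pair of distinct values from {1, …, 177}; by symmetry P[π(i) > π(i+1)] = 1/2.
By linearity: E[X] = 176 · (1/2) = (177 − 1) · (1/2) = 88 ≈ 88.0000.

E[X] = 88 = 88.0000.


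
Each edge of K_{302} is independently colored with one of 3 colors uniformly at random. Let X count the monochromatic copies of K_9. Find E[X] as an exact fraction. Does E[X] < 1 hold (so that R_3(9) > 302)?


E[X] = C(302, 9) · 3^{1 − 36} = 51054804739588650 · 3^{−35} = 51054804739588650/50031545098999707.
As a reduced fraction: E[X] = 17018268246529550/16677181699666569 ≈ 1.0205.
Is E[X] < 1? NO.
Since E[X] ≥ 1, the first-moment bound is inconclusive at n = 302; it does NOT by itself certify R_3(9) > 302.

E[X] = 17018268246529550/16677181699666569 ≈ 1.0205; E[X] ≥ 1; first-moment method inconclusive here.


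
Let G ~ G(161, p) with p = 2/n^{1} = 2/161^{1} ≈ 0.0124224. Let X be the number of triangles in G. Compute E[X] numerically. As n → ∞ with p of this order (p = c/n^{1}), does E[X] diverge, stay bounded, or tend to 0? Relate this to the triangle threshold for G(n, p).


Number of potential triangles: C(161, 3) = 682640.
Each occurs with probability p³ ≈ (0.0124224)³ ≈ 1.91695695e-06.
By linearity: E[X] = C(161, 3)·p³ ≈ 682640 · 1.91695695e-06 ≈ 1.308591.
Here α = 1, so p = 2/n is exactly at the triangle threshold p ~ 1/n. Asymptotically E[X] → c³/6 = 2³/6 = 4/3 ≈ 1.333333, a bounded constant. In this regime the triangle count is asymptotically Poisson(c³/6).

E[X] ≈ 1.308591; in regime p = Θ(1/n^{1}) E[X] stays bounded (at the triangle threshold p ~ 1/n).


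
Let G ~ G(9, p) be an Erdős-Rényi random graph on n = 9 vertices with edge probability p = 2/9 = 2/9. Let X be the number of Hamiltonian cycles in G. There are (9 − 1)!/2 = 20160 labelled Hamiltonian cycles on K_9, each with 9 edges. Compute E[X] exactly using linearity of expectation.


K_9 has (9 − 1)!/2 = 20160 labelled Hamiltonian cycles.
For each such Hamiltonian cycle H, let X_H = 1 if all 9 edges of H are present in G. Then P[X_H = 1] = p^{9} = (2/9)^{9} = 512/387420489.
Summing the indicators: E[X] = Σ_H E[X_H] = 20160 · p^{9} = 20160 · 512/387420489 = 1146880/43046721.
Numerically: E[X] ≈ 0.026643.

E[X] = 20160 · (2/9)^{9} = 1146880/43046721 ≈ 0.026643.


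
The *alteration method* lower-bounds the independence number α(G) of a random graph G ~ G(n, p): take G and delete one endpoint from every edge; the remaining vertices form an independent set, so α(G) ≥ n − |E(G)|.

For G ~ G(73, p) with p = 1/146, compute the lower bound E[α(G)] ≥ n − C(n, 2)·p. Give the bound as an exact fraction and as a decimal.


E[|E(G)|] = C(73, 2)·p = 2628 · (1/146) = 18.
E[α(G)] ≥ n − E[|E(G)|] = 73 − 18 = 55.
Numerically: ≈ 55.000000.
(This is only a lower bound; the true E[α(G)] may be larger.)

E[α(G)] ≥ 55 ≈ 55.000000.


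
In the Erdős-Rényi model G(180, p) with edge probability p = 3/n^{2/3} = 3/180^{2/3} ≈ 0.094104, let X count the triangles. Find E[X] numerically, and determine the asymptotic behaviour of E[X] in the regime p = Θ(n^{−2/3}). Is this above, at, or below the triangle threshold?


Number of potential triangles: C(180, 3) = 955860.
Each occurs with probability p³ ≈ (0.094104)³ ≈ 8.3333333e-04.
By linearity: E[X] = C(180, 3)·p³ ≈ 955860 · 8.3333333e-04 ≈ 796.55000.
Since α = 2/3 < 1, p = c/n^{2/3} ≫ 1/n is above the triangle threshold p ~ 1/n. Asymptotically E[X] ~ (c³/6)·n^{3(1−α)} = (3³/6)·n^{1} → ∞; triangles are abundant w.h.p.

E[X] ≈ 796.55000; in regime p = Θ(1/n^{2/3}) E[X] diverges (above the triangle threshold p ~ 1/n).


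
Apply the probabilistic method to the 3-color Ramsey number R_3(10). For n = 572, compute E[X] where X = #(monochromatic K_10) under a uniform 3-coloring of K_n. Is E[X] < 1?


E[X] = C(572, 10) · 3^{1 − 45} = 954640815642161682606 · 3^{−44} = 954640815642161682606/984770902183611232881.
As a reduced fraction: E[X] = 106071201738017964734/109418989131512359209 ≈ 0.969.
Is E[X] < 1? YES.
Since E[X] < 1, there exists a 3-coloring of K_{572} with no monochromatic K_10; hence R_3(10) > 572.

E[X] = 106071201738017964734/109418989131512359209 ≈ 0.969; E[X] < 1, so R_3(10) > 572.


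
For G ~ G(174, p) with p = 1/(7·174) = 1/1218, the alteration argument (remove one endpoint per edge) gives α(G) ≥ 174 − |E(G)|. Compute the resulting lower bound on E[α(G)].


E[|E(G)|] = C(174, 2)·p = 15051 · (1/1218) = 173/14.
E[α(G)] ≥ n − E[|E(G)|] = 174 − 173/14 = 2263/14.
Numerically: ≈ 161.642857.
(This is only a lower bound; the true E[α(G)] may be larger.)

E[α(G)] ≥ 2263/14 ≈ 161.642857.


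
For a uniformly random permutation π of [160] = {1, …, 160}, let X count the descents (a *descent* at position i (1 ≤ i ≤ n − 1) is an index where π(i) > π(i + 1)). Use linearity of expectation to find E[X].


Write X = Σ X_I over i = 1, …, 159, with X_I the indicator of one descent.
There are 159 indicators.
For each fixed i, the pair (π(i), π(i+1)) is a uniformly random ordered pair of distinct values from {1, …, 160}; by symmetry P[π(i) > π(i+1)] = 1/2.
By linearity: E[X] = 159 · (1/2) = (160 − 1) · (1/2) = 159/2 ≈ 79.5000.

E[X] = 159/2 = 79.5000.


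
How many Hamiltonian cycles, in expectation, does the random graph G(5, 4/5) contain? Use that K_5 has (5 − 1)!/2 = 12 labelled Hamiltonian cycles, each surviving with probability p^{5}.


K_5 has (5 − 1)!/2 = 12 labelled Hamiltonian cycles.
For each such Hamiltonian cycle H, let X_H = 1 if all 5 edges of H are present in G. Then P[X_H = 1] = p^{5} = (4/5)^{5} = 1024/3125.
Summing the indicators: E[X] = Σ_H E[X_H] = 12 · p^{5} = 12 · 1024/3125 = 12288/3125.
Numerically: E[X] ≈ 3.93.

E[X] = 12 · (4/5)^{5} = 12288/3125 ≈ 3.93.


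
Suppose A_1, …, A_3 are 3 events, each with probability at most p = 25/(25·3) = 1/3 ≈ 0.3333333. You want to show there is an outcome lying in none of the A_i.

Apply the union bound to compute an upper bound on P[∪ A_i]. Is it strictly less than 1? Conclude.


Union bound: P[∪_{i=1}^{3} A_i] ≤ Σ_i P[A_i] ≤ 3·p = 3·(1/3) = 1.
Numerically: 1 ≈ 1.0000000.
Is 1 < 1? NO.
Since the bound 1 is ≥ 1, the union bound is uninformative here; it does NOT by itself certify existence.

3·p = 1 ≈ 1.0000000; existence NOT certified by the union bound.


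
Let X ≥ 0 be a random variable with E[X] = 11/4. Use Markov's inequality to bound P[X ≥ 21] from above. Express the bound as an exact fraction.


μ = E[X] = 11/4, a = 21.
Markov: P[X ≥ 21] ≤ μ/a = (11/4)/21 = 11/84.
Numerically: ≈ 0.131.
(Since a = 21 > μ = 2.750, the bound 11/84 is < 1 and informative.)

P[X ≥ 21] ≤ 11/84 ≈ 0.131.


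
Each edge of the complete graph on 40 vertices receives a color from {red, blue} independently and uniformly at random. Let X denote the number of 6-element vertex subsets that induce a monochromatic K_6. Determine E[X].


Let X = Σ_S X_S over the C(40, 6) = 3838380 subsets S of size 6, where X_S = 1 if the K_6 on S is monochromatic.
For a fixed S, the K_6 on S has C(6, 2) = 15 edges. P[all 15 edges red] = (1/2)^15, and likewise for blue, so P[monochromatic] = 2·(1/2)^15 = 2^{1 − 15} = 1/16384.
By linearity: E[X] = C(40, 6) · 2^{1 − 15} = 3838380 · 1/16384 = 959595/4096.
Numerically: E[X] ≈ 234.276123.

E[X] = C(40,6)·2^(1−C(6,2)) = 959595/4096 ≈ 234.276123.


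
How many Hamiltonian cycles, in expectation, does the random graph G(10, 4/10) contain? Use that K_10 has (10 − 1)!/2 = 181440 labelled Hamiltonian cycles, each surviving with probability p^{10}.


K_10 has (10 − 1)!/2 = 181440 labelled Hamiltonian cycles.
For each such Hamiltonian cycle H, let X_H = 1 if all 10 edges of H are present in G. Then P[X_H = 1] = p^{10} = (2/5)^{10} = 1024/9765625.
By linearity of expectation: E[X] = Σ_H E[X_H] = 181440 · p^{10} = 181440 · 1024/9765625 = 37158912/1953125.
Numerically: E[X] ≈ 19.03.

E[X] = 181440 · (2/5)^{10} = 37158912/1953125 ≈ 19.03.


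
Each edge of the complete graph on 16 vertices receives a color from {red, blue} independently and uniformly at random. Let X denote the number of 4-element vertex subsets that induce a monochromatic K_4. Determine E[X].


Let X = Σ_S X_S over the C(16, 4) = 1820 subsets S of size 4, where X_S = 1 if the K_4 on S is monochromatic.
For a fixed S, the K_4 on S has C(4, 2) = 6 edges. P[all 6 edges red] = (1/2)^6, and likewise for blue, so P[monochromatic] = 2·(1/2)^6 = 2^{1 − 6} = 1/32.
By linearity of expectation: E[X] = C(16, 4) · 2^{1 − 6} = 1820 · 1/32 = 455/8.
Numerically: E[X] ≈ 56.875.

E[X] = C(16,4)·2^(1−C(4,2)) = 455/8 ≈ 56.875.
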